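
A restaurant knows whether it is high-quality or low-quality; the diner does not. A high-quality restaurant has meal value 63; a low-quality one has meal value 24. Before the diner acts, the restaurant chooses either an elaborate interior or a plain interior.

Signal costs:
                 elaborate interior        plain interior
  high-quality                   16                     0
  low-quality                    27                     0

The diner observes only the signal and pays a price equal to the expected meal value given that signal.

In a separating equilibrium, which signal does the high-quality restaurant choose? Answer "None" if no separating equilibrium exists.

Try high-quality → elaborate interior, low-quality → plain interior:
  If types separate, elaborate interior earns payment 63 and plain interior earns 24.
  High-quality: elaborate interior gives 63 − 16 = 47; plain interior gives 24 − 0 = 24. No deviation. ✓
  Low-quality: plain interior gives 24 − 0 = 24; elaborate interior gives 63 − 27 = 36. Would deviate. ✗
Try high-quality → plain interior, low-quality → elaborate interior:
  If types separate, plain interior earns payment 63 and elaborate interior earns 24.
  High-quality: plain interior gives 63 − 0 = 63; elaborate interior gives 24 − 16 = 8. No deviation. ✓
  Low-quality: elaborate interior gives 24 − 27 = -3; plain interior gives 63 − 0 = 63. Would deviate. ✗
Neither assignment is incentive-compatible.

None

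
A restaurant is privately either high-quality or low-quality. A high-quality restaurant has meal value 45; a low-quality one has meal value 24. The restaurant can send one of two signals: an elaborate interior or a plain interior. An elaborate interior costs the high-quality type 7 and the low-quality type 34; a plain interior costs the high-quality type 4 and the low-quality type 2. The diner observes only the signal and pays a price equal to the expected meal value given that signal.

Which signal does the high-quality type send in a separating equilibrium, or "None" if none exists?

elaborate interior

Try high-quality → elaborate interior, low-quality → plain interior:
  If types separate, elaborate interior earns payment 45 and plain interior earns 24.
  High-quality: elaborate interior gives 45 − 7 = 38; plain interior gives 24 − 4 = 20. No deviation. ✓
  Low-quality: plain interior gives 24 − 2 = 22; elaborate interior gives 45 − 34 = 11. No deviation. ✓
Both hold — the high-quality type sends elaborate interior.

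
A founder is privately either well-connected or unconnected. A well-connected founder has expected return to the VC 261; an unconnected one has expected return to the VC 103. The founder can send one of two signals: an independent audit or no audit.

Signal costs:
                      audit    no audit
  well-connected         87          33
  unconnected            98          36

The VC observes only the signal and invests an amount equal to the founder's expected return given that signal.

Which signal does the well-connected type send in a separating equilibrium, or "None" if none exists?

Try well-connected → audit, unconnected → no audit:
  If types separate, audit earns payment 261 and no audit earns 103.
  Well-connected: audit gives 261 − 87 = 174; no audit gives 103 − 33 = 70. No deviation. ✓
  Unconnected: no audit gives 103 − 36 = 67; audit gives 261 − 98 = 163. Would deviate. ✗
Try well-connected → no audit, unconnected → audit:
  If types separate, no audit earns payment 261 and audit earns 103.
  Well-connected: no audit gives 261 − 33 = 228; audit gives 103 − 87 = 16. No deviation. ✓
  Unconnected: audit gives 103 − 98 = 5; no audit gives 261 − 36 = 225. Would deviate. ✗
Neither assignment is incentive-compatible.

None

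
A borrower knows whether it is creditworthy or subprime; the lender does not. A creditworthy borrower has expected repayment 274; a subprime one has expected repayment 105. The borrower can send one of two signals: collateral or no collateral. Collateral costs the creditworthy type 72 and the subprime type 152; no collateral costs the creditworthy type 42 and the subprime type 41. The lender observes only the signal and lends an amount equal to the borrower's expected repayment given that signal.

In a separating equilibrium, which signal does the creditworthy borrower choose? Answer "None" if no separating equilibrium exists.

None

Try creditworthy → collateral, subprime → no collateral:
  If types separate, collateral earns payment 274 and no collateral earns 105.
  Creditworthy: collateral gives 274 − 72 = 202; no collateral gives 105 − 42 = 63. No deviation. ✓
  Subprime: no collateral gives 105 − 41 = 64; collateral gives 274 − 152 = 122. Would deviate. ✗
Try creditworthy → no collateral, subprime → collateral:
  If types separate, no collateral earns payment 274 and collateral earns 105.
  Creditworthy: no collateral gives 274 − 42 = 232; collateral gives 105 − 72 = 33. No deviation. ✓
  Subprime: collateral gives 105 − 152 = -47; no collateral gives 274 − 41 = 233. Would deviate. ✗
Neither assignment is incentive-compatible.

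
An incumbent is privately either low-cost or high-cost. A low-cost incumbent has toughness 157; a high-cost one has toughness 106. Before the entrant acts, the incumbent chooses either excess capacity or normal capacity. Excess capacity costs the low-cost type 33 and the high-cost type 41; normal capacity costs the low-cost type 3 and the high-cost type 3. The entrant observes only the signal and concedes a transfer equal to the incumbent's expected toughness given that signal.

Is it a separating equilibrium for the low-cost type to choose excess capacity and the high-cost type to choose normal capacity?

No

If types separate, excess capacity earns payment 157 and normal capacity earns 106.
Low-cost: excess capacity gives 157 − 33 = 124; normal capacity gives 106 − 3 = 103. No deviation. ✓
High-cost: normal capacity gives 106 − 3 = 103; excess capacity gives 157 − 41 = 116. Would deviate. ✗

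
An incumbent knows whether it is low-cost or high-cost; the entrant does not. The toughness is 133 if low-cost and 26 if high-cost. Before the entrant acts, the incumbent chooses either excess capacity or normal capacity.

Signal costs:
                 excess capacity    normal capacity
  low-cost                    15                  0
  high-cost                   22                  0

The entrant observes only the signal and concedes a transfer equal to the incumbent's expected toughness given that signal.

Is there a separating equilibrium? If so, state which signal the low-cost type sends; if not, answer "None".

Try low-cost → excess capacity, high-cost → normal capacity:
  If types separate, excess capacity earns payment 133 and normal capacity earns 26.
  Low-cost: excess capacity gives 133 − 15 = 118; normal capacity gives 26 − 0 = 26. No deviation. ✓
  High-cost: normal capacity gives 26 − 0 = 26; excess capacity gives 133 − 22 = 111. Would deviate. ✗
Try low-cost → normal capacity, high-cost → excess capacity:
  If types separate, normal capacity earns payment 133 and excess capacity earns 26.
  Low-cost: normal capacity gives 133 − 0 = 133; excess capacity gives 26 − 15 = 11. No deviation. ✓
  High-cost: excess capacity gives 26 − 22 = 4; normal capacity gives 133 − 0 = 133. Would deviate. ✗
Neither assignment is incentive-compatible.

None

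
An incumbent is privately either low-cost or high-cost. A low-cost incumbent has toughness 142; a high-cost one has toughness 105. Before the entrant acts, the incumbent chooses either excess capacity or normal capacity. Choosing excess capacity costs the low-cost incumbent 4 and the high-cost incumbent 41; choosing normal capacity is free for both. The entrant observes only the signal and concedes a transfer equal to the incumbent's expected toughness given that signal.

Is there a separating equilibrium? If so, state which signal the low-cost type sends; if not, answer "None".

Try low-cost → excess capacity, high-cost → normal capacity:
  Under separation the entrant infers type exactly: excess capacity → low-cost (pays 142), normal capacity → high-cost (pays 105).
  Low-cost: excess capacity gives 142 − 4 = 138; normal capacity gives 105 − 0 = 105. No deviation. ✓
  High-cost: normal capacity gives 105 − 0 = 105; excess capacity gives 142 − 41 = 101. No deviation. ✓
Both hold — the low-cost type sends excess capacity.

excess capacity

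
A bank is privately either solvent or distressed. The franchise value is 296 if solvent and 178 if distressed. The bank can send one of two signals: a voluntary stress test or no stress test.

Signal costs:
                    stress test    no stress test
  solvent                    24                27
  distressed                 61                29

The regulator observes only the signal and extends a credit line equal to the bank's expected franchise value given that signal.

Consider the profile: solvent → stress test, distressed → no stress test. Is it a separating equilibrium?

Under separation the regulator infers type exactly: stress test → solvent (pays 296), no stress test → distressed (pays 178).
Solvent: stress test gives 296 − 24 = 272; no stress test gives 178 − 27 = 151. No deviation. ✓
Distressed: no stress test gives 178 − 29 = 149; stress test gives 296 − 61 = 235. Would deviate. ✗

No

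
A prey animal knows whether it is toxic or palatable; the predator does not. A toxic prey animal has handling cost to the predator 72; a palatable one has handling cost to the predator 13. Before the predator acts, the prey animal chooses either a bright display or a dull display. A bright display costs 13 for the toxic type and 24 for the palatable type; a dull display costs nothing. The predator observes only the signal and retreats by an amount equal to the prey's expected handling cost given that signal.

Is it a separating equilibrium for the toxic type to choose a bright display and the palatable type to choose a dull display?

If types separate, bright display earns payment 72 and dull display earns 13.
Toxic: bright display gives 72 − 13 = 59; dull display gives 13 − 0 = 13. No deviation. ✓
Palatable: dull display gives 13 − 0 = 13; bright display gives 72 − 24 = 48. Would deviate. ✗

No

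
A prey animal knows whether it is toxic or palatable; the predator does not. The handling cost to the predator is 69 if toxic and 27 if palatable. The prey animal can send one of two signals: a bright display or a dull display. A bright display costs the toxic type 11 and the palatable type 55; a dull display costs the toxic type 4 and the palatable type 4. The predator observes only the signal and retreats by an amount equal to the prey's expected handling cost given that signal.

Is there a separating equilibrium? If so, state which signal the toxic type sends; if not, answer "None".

Try toxic → bright display, palatable → dull display:
  Under separation the predator infers type exactly: bright display → toxic (pays 69), dull display → palatable (pays 27).
  Toxic: bright display gives 69 − 11 = 58; dull display gives 27 − 4 = 23. No deviation. ✓
  Palatable: dull display gives 27 − 4 = 23; bright display gives 69 − 55 = 14. No deviation. ✓
Both hold — the toxic type sends bright display.

bright display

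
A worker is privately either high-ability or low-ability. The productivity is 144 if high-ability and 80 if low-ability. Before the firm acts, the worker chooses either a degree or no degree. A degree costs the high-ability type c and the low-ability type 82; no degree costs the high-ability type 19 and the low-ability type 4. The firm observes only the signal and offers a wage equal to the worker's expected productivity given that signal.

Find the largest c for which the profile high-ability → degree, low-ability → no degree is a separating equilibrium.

83

Under separation: degree → high-ability (pays 144); no degree → low-ability (pays 80).
Low-ability: 80 − 4 = 76 ≥ 144 − 82 = 62. Holds regardless of c. ✓
High-ability: 144 − c ≥ 80 − 19, so c ≤ 144 − 61 = 83.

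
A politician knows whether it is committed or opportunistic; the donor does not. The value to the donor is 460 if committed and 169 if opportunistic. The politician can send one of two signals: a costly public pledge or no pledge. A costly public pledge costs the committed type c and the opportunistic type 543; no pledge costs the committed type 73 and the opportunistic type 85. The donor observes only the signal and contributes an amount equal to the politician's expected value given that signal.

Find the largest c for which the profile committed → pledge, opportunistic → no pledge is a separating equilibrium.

Under separation: pledge → committed (pays 460); no pledge → opportunistic (pays 169).
Opportunistic: 169 − 85 = 84 ≥ 460 − 543 = -83. Holds regardless of c. ✓
Committed: 460 − c ≥ 169 − 73, so c ≤ 460 − 96 = 364.

364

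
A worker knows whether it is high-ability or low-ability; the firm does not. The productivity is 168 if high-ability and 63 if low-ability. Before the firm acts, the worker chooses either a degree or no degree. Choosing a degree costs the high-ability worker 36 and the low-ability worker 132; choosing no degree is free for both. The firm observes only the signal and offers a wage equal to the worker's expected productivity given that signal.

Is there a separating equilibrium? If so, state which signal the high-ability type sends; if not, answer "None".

degree

Try high-ability → degree, low-ability → no degree:
  If types separate, degree earns payment 168 and no degree earns 63.
  High-ability: degree gives 168 − 36 = 132; no degree gives 63 − 0 = 63. No deviation. ✓
  Low-ability: no degree gives 63 − 0 = 63; degree gives 168 − 132 = 36. No deviation. ✓
Both hold — the high-ability type sends degree.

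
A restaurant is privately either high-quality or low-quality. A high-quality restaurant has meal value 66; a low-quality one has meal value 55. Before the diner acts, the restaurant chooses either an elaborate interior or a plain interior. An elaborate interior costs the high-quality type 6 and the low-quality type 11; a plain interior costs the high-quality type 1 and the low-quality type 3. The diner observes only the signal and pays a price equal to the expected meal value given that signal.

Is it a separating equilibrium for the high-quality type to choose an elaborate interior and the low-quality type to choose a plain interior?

If types separate, elaborate interior earns payment 66 and plain interior earns 55.
High-quality: elaborate interior gives 66 − 6 = 60; plain interior gives 55 − 1 = 54. No deviation. ✓
Low-quality: plain interior gives 55 − 3 = 52; elaborate interior gives 66 − 11 = 55. Would deviate. ✗

No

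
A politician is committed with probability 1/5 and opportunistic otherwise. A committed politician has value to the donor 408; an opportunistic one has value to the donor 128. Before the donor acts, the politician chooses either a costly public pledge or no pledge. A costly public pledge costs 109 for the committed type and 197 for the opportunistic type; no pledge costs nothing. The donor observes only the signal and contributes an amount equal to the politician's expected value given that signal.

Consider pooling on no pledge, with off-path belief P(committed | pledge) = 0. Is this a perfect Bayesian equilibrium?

Yes

At the pooled signal (no pledge) the donor holds the prior 1/5 and pays 1/5·408 + 4/5·128 = 184. Off-path (pledge) belief 0 gives 0·408 + 1·128 = 128.
Committed: no pledge gives 184 − 0 = 184; pledge gives 128 − 109 = 19. Stays. ✓
Opportunistic: no pledge gives 184 − 0 = 184; pledge gives 128 − 197 = -69. Stays. ✓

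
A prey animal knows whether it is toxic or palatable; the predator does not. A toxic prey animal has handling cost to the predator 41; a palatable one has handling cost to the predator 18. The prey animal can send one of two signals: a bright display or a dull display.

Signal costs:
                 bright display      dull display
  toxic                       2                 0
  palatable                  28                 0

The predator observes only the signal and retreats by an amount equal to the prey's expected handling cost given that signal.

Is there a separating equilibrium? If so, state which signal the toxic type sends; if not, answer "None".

Try toxic → bright display, palatable → dull display:
  If types separate, bright display earns payment 41 and dull display earns 18.
  Toxic: bright display gives 41 − 2 = 39; dull display gives 18 − 0 = 18. No deviation. ✓
  Palatable: dull display gives 18 − 0 = 18; bright display gives 41 − 28 = 13. No deviation. ✓
Both hold — the toxic type sends bright display.

bright display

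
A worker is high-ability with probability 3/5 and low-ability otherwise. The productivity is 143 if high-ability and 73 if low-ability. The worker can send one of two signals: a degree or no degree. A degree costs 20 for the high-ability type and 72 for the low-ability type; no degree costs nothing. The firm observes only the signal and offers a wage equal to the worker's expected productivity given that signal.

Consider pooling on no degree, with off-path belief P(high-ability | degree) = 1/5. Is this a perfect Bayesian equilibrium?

At the pooled signal (no degree) the firm holds the prior 3/5 and pays 3/5·143 + 2/5·73 = 115. Off-path (degree) belief 1/5 gives 1/5·143 + 4/5·73 = 87.
High-ability: no degree gives 115 − 0 = 115; degree gives 87 − 20 = 67. Stays. ✓
Low-ability: no degree gives 115 − 0 = 115; degree gives 87 − 72 = 15. Stays. ✓

Yes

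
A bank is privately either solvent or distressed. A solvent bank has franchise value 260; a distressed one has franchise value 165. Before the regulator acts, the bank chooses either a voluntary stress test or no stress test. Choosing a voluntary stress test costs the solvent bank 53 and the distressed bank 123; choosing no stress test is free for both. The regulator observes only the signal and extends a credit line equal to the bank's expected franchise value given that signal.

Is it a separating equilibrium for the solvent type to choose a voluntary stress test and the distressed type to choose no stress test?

Yes

Under separation the regulator infers type exactly: stress test → solvent (pays 260), no stress test → distressed (pays 165).
Solvent: stress test gives 260 − 53 = 207; no stress test gives 165 − 0 = 165. No deviation. ✓
Distressed: no stress test gives 165 − 0 = 165; stress test gives 260 − 123 = 137. No deviation. ✓
Both incentive constraints hold.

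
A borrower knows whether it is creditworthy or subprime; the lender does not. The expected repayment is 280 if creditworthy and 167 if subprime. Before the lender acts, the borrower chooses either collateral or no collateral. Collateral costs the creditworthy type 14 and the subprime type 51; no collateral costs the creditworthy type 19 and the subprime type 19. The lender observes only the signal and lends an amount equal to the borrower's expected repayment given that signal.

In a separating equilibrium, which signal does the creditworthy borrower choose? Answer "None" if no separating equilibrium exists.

None

Try creditworthy → collateral, subprime → no collateral:
  Under separation the lender infers type exactly: collateral → creditworthy (pays 280), no collateral → subprime (pays 167).
  Creditworthy: collateral gives 280 − 14 = 266; no collateral gives 167 − 19 = 148. No deviation. ✓
  Subprime: no collateral gives 167 − 19 = 148; collateral gives 280 − 51 = 229. Would deviate. ✗
Try creditworthy → no collateral, subprime → collateral:
  Under separation the lender infers type exactly: no collateral → creditworthy (pays 280), collateral → subprime (pays 167).
  Creditworthy: no collateral gives 280 − 19 = 261; collateral gives 167 − 14 = 153. No deviation. ✓
  Subprime: collateral gives 167 − 51 = 116; no collateral gives 280 − 19 = 261. Would deviate. ✗
Neither assignment is incentive-compatible.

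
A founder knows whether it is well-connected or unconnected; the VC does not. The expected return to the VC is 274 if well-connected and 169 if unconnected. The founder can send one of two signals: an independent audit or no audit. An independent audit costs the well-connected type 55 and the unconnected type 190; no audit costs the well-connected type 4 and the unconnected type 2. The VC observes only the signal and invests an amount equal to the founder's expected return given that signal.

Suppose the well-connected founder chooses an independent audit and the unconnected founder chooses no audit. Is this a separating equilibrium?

Yes

If types separate, audit earns payment 274 and no audit earns 169.
Well-connected: audit gives 274 − 55 = 219; no audit gives 169 − 4 = 165. No deviation. ✓
Unconnected: no audit gives 169 − 2 = 167; audit gives 274 − 190 = 84. No deviation. ✓
Both incentive constraints hold.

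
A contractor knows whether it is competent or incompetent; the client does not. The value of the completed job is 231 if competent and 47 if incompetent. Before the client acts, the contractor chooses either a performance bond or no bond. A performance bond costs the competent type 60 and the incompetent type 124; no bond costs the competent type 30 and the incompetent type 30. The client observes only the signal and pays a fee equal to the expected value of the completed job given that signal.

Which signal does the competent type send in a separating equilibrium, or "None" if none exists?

Try competent → bond, incompetent → no bond:
  If types separate, bond earns payment 231 and no bond earns 47.
  Competent: bond gives 231 − 60 = 171; no bond gives 47 − 30 = 17. No deviation. ✓
  Incompetent: no bond gives 47 − 30 = 17; bond gives 231 − 124 = 107. Would deviate. ✗
Try competent → no bond, incompetent → bond:
  If types separate, no bond earns payment 231 and bond earns 47.
  Competent: no bond gives 231 − 30 = 201; bond gives 47 − 60 = -13. No deviation. ✓
  Incompetent: bond gives 47 − 124 = -77; no bond gives 231 − 30 = 201. Would deviate. ✗
Neither assignment is incentive-compatible.

None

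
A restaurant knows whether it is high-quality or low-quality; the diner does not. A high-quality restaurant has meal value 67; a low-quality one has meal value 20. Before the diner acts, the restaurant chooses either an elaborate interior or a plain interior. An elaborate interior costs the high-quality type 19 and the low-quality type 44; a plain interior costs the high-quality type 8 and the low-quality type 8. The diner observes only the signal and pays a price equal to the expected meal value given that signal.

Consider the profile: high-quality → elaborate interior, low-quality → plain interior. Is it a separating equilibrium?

No

If types separate, elaborate interior earns payment 67 and plain interior earns 20.
High-quality: elaborate interior gives 67 − 19 = 48; plain interior gives 20 − 8 = 12. No deviation. ✓
Low-quality: plain interior gives 20 − 8 = 12; elaborate interior gives 67 − 44 = 23. Would deviate. ✗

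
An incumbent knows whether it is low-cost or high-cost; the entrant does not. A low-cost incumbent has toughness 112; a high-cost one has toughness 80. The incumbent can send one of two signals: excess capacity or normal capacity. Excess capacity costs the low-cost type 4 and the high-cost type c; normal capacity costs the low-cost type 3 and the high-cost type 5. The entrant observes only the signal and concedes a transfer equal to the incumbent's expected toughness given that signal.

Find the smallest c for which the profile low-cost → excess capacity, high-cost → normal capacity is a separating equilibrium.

37

Under separation: excess capacity → low-cost (pays 112); normal capacity → high-cost (pays 80).
Low-cost: 112 − 4 = 108 ≥ 80 − 3 = 77. Holds regardless of c. ✓
High-cost: 80 − 5 ≥ 112 − c, so c ≥ 112 − 75 = 37.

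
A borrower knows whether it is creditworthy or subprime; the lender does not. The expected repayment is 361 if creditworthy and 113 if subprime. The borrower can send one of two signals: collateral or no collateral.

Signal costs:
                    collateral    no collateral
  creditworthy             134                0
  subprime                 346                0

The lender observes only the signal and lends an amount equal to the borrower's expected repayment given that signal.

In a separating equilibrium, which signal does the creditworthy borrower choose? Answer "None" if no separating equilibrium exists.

Try creditworthy → collateral, subprime → no collateral:
  If types separate, collateral earns payment 361 and no collateral earns 113.
  Creditworthy: collateral gives 361 − 134 = 227; no collateral gives 113 − 0 = 113. No deviation. ✓
  Subprime: no collateral gives 113 − 0 = 113; collateral gives 361 − 346 = 15. No deviation. ✓
Both hold — the creditworthy type sends collateral.

collateral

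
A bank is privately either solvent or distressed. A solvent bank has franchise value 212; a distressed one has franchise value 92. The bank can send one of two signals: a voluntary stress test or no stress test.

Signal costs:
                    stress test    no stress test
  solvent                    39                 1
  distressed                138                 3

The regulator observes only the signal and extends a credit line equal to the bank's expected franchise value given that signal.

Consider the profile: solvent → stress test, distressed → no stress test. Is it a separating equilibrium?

If types separate, stress test earns payment 212 and no stress test earns 92.
Solvent: stress test gives 212 − 39 = 173; no stress test gives 92 − 1 = 91. No deviation. ✓
Distressed: no stress test gives 92 − 3 = 89; stress test gives 212 − 138 = 74. No deviation. ✓
Both incentive constraints hold.

Yes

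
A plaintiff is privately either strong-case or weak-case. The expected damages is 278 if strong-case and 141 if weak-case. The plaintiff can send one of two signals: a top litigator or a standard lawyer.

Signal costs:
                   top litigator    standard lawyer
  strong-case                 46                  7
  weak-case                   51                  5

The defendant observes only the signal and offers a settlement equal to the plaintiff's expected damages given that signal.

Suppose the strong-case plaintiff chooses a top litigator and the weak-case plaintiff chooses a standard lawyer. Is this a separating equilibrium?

If types separate, top litigator earns payment 278 and standard lawyer earns 141.
Strong-case: top litigator gives 278 − 46 = 232; standard lawyer gives 141 − 7 = 134. No deviation. ✓
Weak-case: standard lawyer gives 141 − 5 = 136; top litigator gives 278 − 51 = 227. Would deviate. ✗

No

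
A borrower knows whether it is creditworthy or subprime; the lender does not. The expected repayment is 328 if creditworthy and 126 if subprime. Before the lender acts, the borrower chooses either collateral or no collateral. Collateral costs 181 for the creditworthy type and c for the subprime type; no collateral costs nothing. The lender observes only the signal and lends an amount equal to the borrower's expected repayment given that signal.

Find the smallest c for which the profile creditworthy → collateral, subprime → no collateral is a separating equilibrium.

202

Under separation: collateral → creditworthy (pays 328); no collateral → subprime (pays 126).
Creditworthy: 328 − 181 = 147 ≥ 126 − 0 = 126. Holds regardless of c. ✓
Subprime: 126 − 0 ≥ 328 − c, so c ≥ 328 − 126 = 202.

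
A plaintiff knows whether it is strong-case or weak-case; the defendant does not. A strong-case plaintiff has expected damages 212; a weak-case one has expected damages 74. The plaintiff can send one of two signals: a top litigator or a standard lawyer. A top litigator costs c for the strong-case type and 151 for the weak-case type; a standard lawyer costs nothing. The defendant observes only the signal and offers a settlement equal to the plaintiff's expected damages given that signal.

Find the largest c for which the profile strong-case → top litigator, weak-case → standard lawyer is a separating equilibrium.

138

Under separation: top litigator → strong-case (pays 212); standard lawyer → weak-case (pays 74).
Weak-case: 74 − 0 = 74 ≥ 212 − 151 = 61. Holds regardless of c. ✓
Strong-case: 212 − c ≥ 74 − 0, so c ≤ 212 − 74 = 138.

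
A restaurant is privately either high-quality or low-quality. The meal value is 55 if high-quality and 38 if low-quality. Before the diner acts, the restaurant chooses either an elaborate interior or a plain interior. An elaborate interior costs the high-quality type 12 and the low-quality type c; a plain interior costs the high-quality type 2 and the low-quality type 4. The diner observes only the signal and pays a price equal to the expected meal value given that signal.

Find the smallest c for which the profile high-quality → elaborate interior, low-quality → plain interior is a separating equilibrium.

Under separation: elaborate interior → high-quality (pays 55); plain interior → low-quality (pays 38).
High-quality: 55 − 12 = 43 ≥ 38 − 2 = 36. Holds regardless of c. ✓
Low-quality: 38 − 4 ≥ 55 − c, so c ≥ 55 − 34 = 21.

21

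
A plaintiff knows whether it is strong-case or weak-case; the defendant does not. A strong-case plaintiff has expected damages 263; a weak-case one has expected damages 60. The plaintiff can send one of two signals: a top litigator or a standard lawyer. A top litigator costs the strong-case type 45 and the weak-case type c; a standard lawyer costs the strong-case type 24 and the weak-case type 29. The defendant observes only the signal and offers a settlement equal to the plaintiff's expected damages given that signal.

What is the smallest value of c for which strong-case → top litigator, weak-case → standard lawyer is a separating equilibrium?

232

Under separation: top litigator → strong-case (pays 263); standard lawyer → weak-case (pays 60).
Strong-case: 263 − 45 = 218 ≥ 60 − 24 = 36. Holds regardless of c. ✓
Weak-case: 60 − 29 ≥ 263 − c, so c ≥ 263 − 31 = 232.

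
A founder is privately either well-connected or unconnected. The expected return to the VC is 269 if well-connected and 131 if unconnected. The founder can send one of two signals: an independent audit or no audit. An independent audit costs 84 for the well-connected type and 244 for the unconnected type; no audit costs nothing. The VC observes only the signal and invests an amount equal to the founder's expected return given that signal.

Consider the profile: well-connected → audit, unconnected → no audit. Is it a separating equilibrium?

Yes

Under separation the VC infers type exactly: audit → well-connected (pays 269), no audit → unconnected (pays 131).
Well-connected: audit gives 269 − 84 = 185; no audit gives 131 − 0 = 131. No deviation. ✓
Unconnected: no audit gives 131 − 0 = 131; audit gives 269 − 244 = 25. No deviation. ✓
Both incentive constraints hold.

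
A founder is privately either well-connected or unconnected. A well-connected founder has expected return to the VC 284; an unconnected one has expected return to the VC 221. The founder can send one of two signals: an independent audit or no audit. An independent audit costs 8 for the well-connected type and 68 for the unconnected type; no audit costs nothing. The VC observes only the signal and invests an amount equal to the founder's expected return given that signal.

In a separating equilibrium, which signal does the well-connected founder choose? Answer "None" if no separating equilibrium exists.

Try well-connected → audit, unconnected → no audit:
  Under separation the VC infers type exactly: audit → well-connected (pays 284), no audit → unconnected (pays 221).
  Well-connected: audit gives 284 − 8 = 276; no audit gives 221 − 0 = 221. No deviation. ✓
  Unconnected: no audit gives 221 − 0 = 221; audit gives 284 − 68 = 216. No deviation. ✓
Both hold — the well-connected type sends audit.

audit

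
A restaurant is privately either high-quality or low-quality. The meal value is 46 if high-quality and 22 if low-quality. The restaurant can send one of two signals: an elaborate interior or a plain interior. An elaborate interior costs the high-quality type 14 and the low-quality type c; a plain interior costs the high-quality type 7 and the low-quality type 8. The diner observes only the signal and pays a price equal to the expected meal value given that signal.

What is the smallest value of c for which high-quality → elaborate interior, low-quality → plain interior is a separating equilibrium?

Under separation: elaborate interior → high-quality (pays 46); plain interior → low-quality (pays 22).
High-quality: 46 − 14 = 32 ≥ 22 − 7 = 15. Holds regardless of c. ✓
Low-quality: 22 − 8 ≥ 46 − c, so c ≥ 46 − 14 = 32.

32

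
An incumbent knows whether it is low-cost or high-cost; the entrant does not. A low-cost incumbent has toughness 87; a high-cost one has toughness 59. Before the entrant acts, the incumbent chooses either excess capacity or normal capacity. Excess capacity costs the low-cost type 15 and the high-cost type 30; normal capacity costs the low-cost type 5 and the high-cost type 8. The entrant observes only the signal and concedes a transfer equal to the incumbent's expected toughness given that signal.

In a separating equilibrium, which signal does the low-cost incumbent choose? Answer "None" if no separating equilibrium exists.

None

Try low-cost → excess capacity, high-cost → normal capacity:
  If types separate, excess capacity earns payment 87 and normal capacity earns 59.
  Low-cost: excess capacity gives 87 − 15 = 72; normal capacity gives 59 − 5 = 54. No deviation. ✓
  High-cost: normal capacity gives 59 − 8 = 51; excess capacity gives 87 − 30 = 57. Would deviate. ✗
Try low-cost → normal capacity, high-cost → excess capacity:
  If types separate, normal capacity earns payment 87 and excess capacity earns 59.
  Low-cost: normal capacity gives 87 − 5 = 82; excess capacity gives 59 − 15 = 44. No deviation. ✓
  High-cost: excess capacity gives 59 − 30 = 29; normal capacity gives 87 − 8 = 79. Would deviate. ✗
Neither assignment is incentive-compatible.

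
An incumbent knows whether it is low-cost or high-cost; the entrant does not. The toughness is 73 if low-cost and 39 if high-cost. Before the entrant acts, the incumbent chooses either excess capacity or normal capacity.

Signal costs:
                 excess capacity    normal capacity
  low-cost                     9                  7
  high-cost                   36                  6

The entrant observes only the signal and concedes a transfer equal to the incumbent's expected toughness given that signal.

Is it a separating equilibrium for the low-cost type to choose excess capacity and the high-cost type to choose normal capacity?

If types separate, excess capacity earns payment 73 and normal capacity earns 39.
Low-cost: excess capacity gives 73 − 9 = 64; normal capacity gives 39 − 7 = 32. No deviation. ✓
High-cost: normal capacity gives 39 − 6 = 33; excess capacity gives 73 − 36 = 37. Would deviate. ✗

No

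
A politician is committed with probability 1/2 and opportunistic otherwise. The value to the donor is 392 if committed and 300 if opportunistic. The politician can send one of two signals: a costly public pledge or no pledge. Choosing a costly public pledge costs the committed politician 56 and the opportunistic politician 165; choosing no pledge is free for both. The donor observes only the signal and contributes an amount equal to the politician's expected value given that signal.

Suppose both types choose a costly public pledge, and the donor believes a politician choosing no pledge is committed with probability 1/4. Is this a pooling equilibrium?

No

At the pooled signal (pledge) the donor holds the prior 1/2 and pays 1/2·392 + 1/2·300 = 346. Off-path (no pledge) belief 1/4 gives 1/4·392 + 3/4·300 = 323.
Committed: pledge gives 346 − 56 = 290; no pledge gives 323 − 0 = 323. Deviates. ✗
Opportunistic: pledge gives 346 − 165 = 181; no pledge gives 323 − 0 = 323. Deviates. ✗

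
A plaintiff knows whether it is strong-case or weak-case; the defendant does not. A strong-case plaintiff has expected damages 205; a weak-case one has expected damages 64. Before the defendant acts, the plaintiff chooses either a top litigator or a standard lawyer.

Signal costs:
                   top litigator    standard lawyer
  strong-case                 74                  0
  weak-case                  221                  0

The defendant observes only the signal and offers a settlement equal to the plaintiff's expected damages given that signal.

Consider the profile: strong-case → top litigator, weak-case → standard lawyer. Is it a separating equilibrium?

If types separate, top litigator earns payment 205 and standard lawyer earns 64.
Strong-case: top litigator gives 205 − 74 = 131; standard lawyer gives 64 − 0 = 64. No deviation. ✓
Weak-case: standard lawyer gives 64 − 0 = 64; top litigator gives 205 − 221 = -16. No deviation. ✓
Both incentive constraints hold.

Yes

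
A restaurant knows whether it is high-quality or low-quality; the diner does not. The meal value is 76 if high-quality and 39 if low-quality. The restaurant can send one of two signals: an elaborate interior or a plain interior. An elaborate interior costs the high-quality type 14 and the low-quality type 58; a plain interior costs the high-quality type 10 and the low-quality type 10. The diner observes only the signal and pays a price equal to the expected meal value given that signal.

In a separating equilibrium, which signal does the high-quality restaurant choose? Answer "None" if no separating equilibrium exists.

elaborate interior

Try high-quality → elaborate interior, low-quality → plain interior:
  If types separate, elaborate interior earns payment 76 and plain interior earns 39.
  High-quality: elaborate interior gives 76 − 14 = 62; plain interior gives 39 − 10 = 29. No deviation. ✓
  Low-quality: plain interior gives 39 − 10 = 29; elaborate interior gives 76 − 58 = 18. No deviation. ✓
Both hold — the high-quality type sends elaborate interior.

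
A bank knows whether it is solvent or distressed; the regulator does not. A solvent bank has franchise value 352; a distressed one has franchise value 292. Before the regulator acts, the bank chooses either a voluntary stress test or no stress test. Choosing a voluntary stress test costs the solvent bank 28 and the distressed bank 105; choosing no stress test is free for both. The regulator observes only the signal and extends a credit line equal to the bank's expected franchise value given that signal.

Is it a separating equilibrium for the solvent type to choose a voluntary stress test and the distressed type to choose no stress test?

If types separate, stress test earns payment 352 and no stress test earns 292.
Solvent: stress test gives 352 − 28 = 324; no stress test gives 292 − 0 = 292. No deviation. ✓
Distressed: no stress test gives 292 − 0 = 292; stress test gives 352 − 105 = 247. No deviation. ✓
Neither type gains from mimicking the other.

Yes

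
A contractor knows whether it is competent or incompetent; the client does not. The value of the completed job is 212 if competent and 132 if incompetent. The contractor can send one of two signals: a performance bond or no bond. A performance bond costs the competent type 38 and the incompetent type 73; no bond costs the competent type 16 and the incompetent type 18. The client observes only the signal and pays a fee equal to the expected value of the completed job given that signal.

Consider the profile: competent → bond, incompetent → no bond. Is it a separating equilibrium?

If types separate, bond earns payment 212 and no bond earns 132.
Competent: bond gives 212 − 38 = 174; no bond gives 132 − 16 = 116. No deviation. ✓
Incompetent: no bond gives 132 − 18 = 114; bond gives 212 − 73 = 139. Would deviate. ✗

No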